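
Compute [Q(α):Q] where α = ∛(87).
[Q(α):Q] = 3

The minimal polynomial of α is x^3 - 87, irreducible over Q since 87 is not a perfect cube (so x^3 - 87 has no rational root). Hence [Q(α):Q] = deg(m_α) = 3.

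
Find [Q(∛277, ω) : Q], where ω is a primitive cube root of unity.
[Q(∛277, ω) : Q] = 6

[Q(∛277):Q] = 3 (min poly x^3 - 277, irreducible since 277 is not a perfect cube). [Q(ω):Q] = 2 (min poly x^2 + x + 1). Since Q(∛277) ⊂ R and ω ∉ R, we have ω ∉ Q(∛277), so x^2 + x + 1 remains irreducible over Q(∛277) and [Q(∛277, ω) : Q(∛277)] = 2. By the tower law, [Q(∛277, ω) : Q] = 3 · 2 = 6. (In fact Q(∛277, ω) is the splitting field of x^3 - 277 over Q.)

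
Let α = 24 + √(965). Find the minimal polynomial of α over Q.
m_α(x) = x^2 - 48x - 389

From α - 24 = √(965), squaring gives (α - 24)^2 = 965, i.e. α^2 - 48α + 576 = 965, so α^2 - 48α - 389 = 0. The discriminant of x^2 - 48x - 389 is (-48)^2 - 4·(-389) = 2304 + 1556 = 3860, and 4·(965) is not a perfect square in Q since 965 is squarefree and ≠ 1. Hence x^2 - 48x - 389 is irreducible over Q and is the minimal polynomial of α.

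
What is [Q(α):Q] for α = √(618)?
[Q(α):Q] = 2

[Q(α):Q] equals the degree of the minimal polynomial of α. Here α^2 = 618 and x^2 - 618 is irreducible (d = 618 is squarefree, ≠ 1, hence not a square), so deg(m_α) = 2. Thus [Q(α):Q] = 2.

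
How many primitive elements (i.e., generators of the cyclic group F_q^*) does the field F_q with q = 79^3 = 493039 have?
There are φ(493038) = 127008 primitive elements

F_q^* is cyclic of order q - 1 = 493038. A cyclic group of order m has exactly φ(m) generators. Here m = 493038 = 2 · 3^2 · 7^2 · 13 · 43, so the number of primitive elements is φ(493038) = 127008.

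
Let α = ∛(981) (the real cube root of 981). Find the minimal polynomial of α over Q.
m_α(x) = x^3 - 981

α satisfies α^3 = 981, so x^3 - 981 annihilates α. By the rational root test, a rational root p/q (in lowest terms) of x^3 - 981 would satisfy p^3 = 981 q^3, forcing q = 1 and p^3 = 981; but 981 is not a perfect cube, contradiction. A monic cubic over Q with no rational root is irreducible (any nontrivial factorization would include a linear factor). Hence x^3 - 981 is the minimal polynomial of α, and in particular [Q(α):Q] = 3.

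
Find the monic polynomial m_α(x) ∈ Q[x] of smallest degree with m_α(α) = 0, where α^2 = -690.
m_α(x) = x^2 + 690

α satisfies α^2 + 690 = 0, so x^2 + 690 annihilates α. Since d = -690 is squarefree and ≠ 1, it is not a perfect square in Q, so x^2 + 690 has no rational root and is therefore irreducible over Q (a degree-2 polynomial over a field is irreducible iff it has no root). Hence m_α(x) = x^2 + 690.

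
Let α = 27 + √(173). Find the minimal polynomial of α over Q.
m_α(x) = x^2 - 54x + 556

From α - 27 = √(173), squaring gives (α - 27)^2 = 173, i.e. α^2 - 54α + 729 = 173, so α^2 - 54α + 556 = 0. The discriminant of x^2 - 54x + 556 is (-54)^2 - 4·(556) = 2916 - 2224 = 692, and 4·(173) is not a perfect square in Q since 173 is squarefree and ≠ 1. Hence x^2 - 54x + 556 is irreducible over Q and is the minimal polynomial of α.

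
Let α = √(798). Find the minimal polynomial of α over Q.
m_α(x) = x^2 - 798

α satisfies α^2 - 798 = 0, so x^2 - 798 annihilates α. Since d = 798 is squarefree and ≠ 1, it is not a perfect square in Q, so x^2 - 798 has no rational root and is therefore irreducible over Q (a degree-2 polynomial over a field is irreducible iff it has no root). Hence m_α(x) = x^2 - 798.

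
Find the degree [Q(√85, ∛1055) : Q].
[Q(√85, ∛1055) : Q] = 6

Let L = Q(√85, ∛1055). Since Q(√85) ⊂ L and [Q(√85):Q] = 2, the tower law gives 2 | [L:Q]. Likewise Q(∛1055) ⊂ L with [Q(∛1055):Q] = 3 (because 1055 is not a perfect cube), so 3 | [L:Q]. As gcd(2,3) = 1, [L:Q] is divisible by 6. Conversely L is generated over Q by √85 and ∛1055, so [L:Q] ≤ 2·3 = 6. Therefore [Q(√85, ∛1055) : Q] = 6.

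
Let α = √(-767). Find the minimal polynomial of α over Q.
m_α(x) = x^2 + 767

α satisfies α^2 + 767 = 0, so x^2 + 767 annihilates α. Since d = -767 is squarefree and ≠ 1, it is not a perfect square in Q, so x^2 + 767 has no rational root and is therefore irreducible over Q (a degree-2 polynomial over a field is irreducible iff it has no root). Hence m_α(x) = x^2 + 767.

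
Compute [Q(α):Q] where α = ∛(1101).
[Q(α):Q] = 3

The minimal polynomial of α is x^3 - 1101, irreducible over Q since 1101 is not a perfect cube (so x^3 - 1101 has no rational root). Hence [Q(α):Q] = deg(m_α) = 3.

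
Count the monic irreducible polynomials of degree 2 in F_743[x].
There are 275653 monic irreducible polynomials of degree 2 over F_743

Each element of F_{743^2} that lies in no proper subfield is a root of exactly one monic irreducible of degree 2 over F_743, and each such polynomial has 2 distinct roots in F_{743^2}. By Möbius inversion the count is N_743(2) = (1/2) Σ_{d|2} μ(2/d) · 743^d = (1/2)(μ(2)·743^1 + μ(1)·743^2) = 551306/2 = 275653.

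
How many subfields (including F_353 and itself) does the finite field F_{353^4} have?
F_{353^4} has 3 subfields

The subfields of F_{p^n} are exactly the fields F_{p^d} for d | n (each is the fixed field of the unique index-d subgroup of Gal(F_{p^n}/F_p) ≅ Z/nZ). The divisors of n = 4 are {1, 2, 4}, giving 3 subfields: F_{353^1}, F_{353^2}, F_{353^4}.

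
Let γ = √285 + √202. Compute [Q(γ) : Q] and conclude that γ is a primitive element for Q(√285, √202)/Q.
[Q(γ) : Q] = 4 (equivalently, Q(γ) = Q(√285, √202))

Obviously Q(γ) ⊆ Q(√285, √202), and [Q(√285, √202):Q] = 4 (since 285, 202 are distinct squarefree integers > 1 with 57570 not a perfect square). To show equality we compute the minimal polynomial of γ. From γ = √285 + √202: γ^2 = 285 + 2√(57570) + 202 = 487 + 2√(57570), so γ^2 - 487 = 2√(57570); squaring, (γ^2 - 487)^2 = 4·57570, i.e. γ^4 - 974γ^2 + 237169 - 230280 = 0, i.e. γ^4 - 974γ^2 + 6889 = 0. So γ is a root of x^4 - 974x^2 + 6889. This polynomial is irreducible over Q: it has no rational root (each ±√285 ± √202 is irrational), and any factorization into two quadratics over Q would force √(57570) ∈ Q (pairing opposite roots) or √285, √202 ∈ Q (other pairings), all impossible. Hence [Q(γ):Q] = 4 = [Q(√285, √202):Q], so Q(γ) = Q(√285, √202).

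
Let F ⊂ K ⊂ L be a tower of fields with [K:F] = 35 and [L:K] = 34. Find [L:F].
[L:F] = 1190

The tower law says that for any tower of field extensions F ⊂ K ⊂ L with finite degrees, [L:F] = [L:K] · [K:F]. Here this gives [L:F] = 34 · 35 = 1190.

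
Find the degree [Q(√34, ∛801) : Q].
[Q(√34, ∛801) : Q] = 6

Let L = Q(√34, ∛801). Since Q(√34) ⊂ L and [Q(√34):Q] = 2, the tower law gives 2 | [L:Q]. Likewise Q(∛801) ⊂ L with [Q(∛801):Q] = 3 (because 801 is not a perfect cube), so 3 | [L:Q]. As gcd(2,3) = 1, [L:Q] is divisible by 6. Conversely L is generated over Q by √34 and ∛801, so [L:Q] ≤ 2·3 = 6. Therefore [Q(√34, ∛801) : Q] = 6.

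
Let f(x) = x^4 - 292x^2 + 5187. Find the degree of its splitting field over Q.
[K : Q] = 4

Solving the quadratic in x^2: x^2 = (292 ± √(292^2 - 4·5187))/2 = (292 ± √64516)/2 = (292 ± 254)/2, giving x^2 = 273 or x^2 = 19. So f(x) = (x^2 - 273)(x^2 - 19) and the roots of f are ±√273, ±√19. Hence the splitting field is K = Q(√273, √19). Since 273 and 19 are distinct squarefree integers > 1, their product 5187 is not a perfect square, so √19 ∉ Q(√273). By the tower law [K:Q] = [Q(√273,√19):Q(√273)] · [Q(√273):Q] = 2 · 2 = 4.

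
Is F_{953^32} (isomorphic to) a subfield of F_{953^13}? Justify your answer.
No: F_{953^32} is not a subfield of F_{953^13}

F_{p^m} embeds in F_{p^n} iff m | n. Here 32 ∤ 13 (since 13 = 0·32 + 13 with remainder 13 ≠ 0), so F_{953^32} is not a subfield of F_{953^13}. Equivalently: if it were, the tower law would give 32 = [F_{953^32}:F_953] dividing [F_{953^13}:F_953] = 13, contradiction.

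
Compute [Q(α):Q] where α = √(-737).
[Q(α):Q] = 2

[Q(α):Q] equals the degree of the minimal polynomial of α. Here α^2 = -737 and x^2 + 737 is irreducible (d = -737 is squarefree, ≠ 1, hence not a square), so deg(m_α) = 2. Thus [Q(α):Q] = 2.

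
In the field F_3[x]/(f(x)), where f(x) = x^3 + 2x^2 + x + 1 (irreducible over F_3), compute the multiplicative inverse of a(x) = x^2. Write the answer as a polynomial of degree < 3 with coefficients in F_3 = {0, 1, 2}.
a(x)^(-1) ≡ x^2 + x + 2 (mod f(x))

Since f is irreducible over F_3, F_3[x]/(f) is a field and a(x) ≠ 0 has an inverse. Apply the extended Euclidean algorithm to f(x) and a(x) in F_3[x]: f(x) = (x + 2)·a(x) + (x + 1);  a(x) = (x + 2)·(x + 1) + (1). The last nonzero remainder is the constant 1 = gcd(f, a) in F_3. Back-substituting through the division chain expresses 1 = s(x)·a(x) + t(x)·f(x) with s(x) ≡ x^2 + x + 2 (mod f), so a(x)^(-1) ≡ s(x) = x^2 + x + 2 (mod f). Check: (x^2)·(x^2 + x + 2) = x^4 + x^3 + 2x^2 ≡ 1 (mod x^3 + 2x^2 + x + 1).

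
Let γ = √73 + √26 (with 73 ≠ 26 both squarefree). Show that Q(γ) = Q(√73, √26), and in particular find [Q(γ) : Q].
[Q(γ) : Q] = 4 (equivalently, Q(γ) = Q(√73, √26))

Obviously Q(γ) ⊆ Q(√73, √26), and [Q(√73, √26):Q] = 4 (since 73, 26 are distinct squarefree integers > 1 with 1898 not a perfect square). To show equality we compute the minimal polynomial of γ. From γ = √73 + √26: γ^2 = 73 + 2√(1898) + 26 = 99 + 2√(1898), so γ^2 - 99 = 2√(1898); squaring, (γ^2 - 99)^2 = 4·1898, i.e. γ^4 - 198γ^2 + 9801 - 7592 = 0, i.e. γ^4 - 198γ^2 + 2209 = 0. So γ is a root of x^4 - 198x^2 + 2209. This polynomial is irreducible over Q: it has no rational root (each ±√73 ± √26 is irrational), and any factorization into two quadratics over Q would force √(1898) ∈ Q (pairing opposite roots) or √73, √26 ∈ Q (other pairings), all impossible. Hence [Q(γ):Q] = 4 = [Q(√73, √26):Q], so Q(γ) = Q(√73, √26).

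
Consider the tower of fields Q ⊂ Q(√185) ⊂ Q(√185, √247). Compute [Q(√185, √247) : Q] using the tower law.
[Q(√185, √247) : Q] = 4

[Q(√185):Q] = 2 (min poly x^2 - 185, irreducible since 185 is squarefree > 1). For the top step, suppose √247 ∈ Q(√185), say √247 = c + d√185 with c, d ∈ Q. Squaring: 247 = c^2 + 185d^2 + 2cd√185. Since √185 ∉ Q this forces 2cd = 0. If d = 0 then √247 = c ∈ Q, contradicting 247 squarefree > 1. If c = 0 then 247 = 185d^2, so 185·247 = (185d)^2 is a perfect square in Q — but 185·247 = 45695 is not a perfect square (since 185 and 247 are distinct squarefree integers). Contradiction. Hence √247 ∉ Q(√185), so x^2 - 247 stays irreducible over Q(√185) and [Q(√185, √247) : Q(√185)] = 2. By the tower law, [Q(√185, √247) : Q] = 2 · 2 = 4.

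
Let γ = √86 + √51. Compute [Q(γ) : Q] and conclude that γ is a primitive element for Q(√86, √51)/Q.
[Q(γ) : Q] = 4 (equivalently, Q(γ) = Q(√86, √51))

Obviously Q(γ) ⊆ Q(√86, √51), and [Q(√86, √51):Q] = 4 (since 86, 51 are distinct squarefree integers > 1 with 4386 not a perfect square). To show equality we compute the minimal polynomial of γ. From γ = √86 + √51: γ^2 = 86 + 2√(4386) + 51 = 137 + 2√(4386), so γ^2 - 137 = 2√(4386); squaring, (γ^2 - 137)^2 = 4·4386, i.e. γ^4 - 274γ^2 + 18769 - 17544 = 0, i.e. γ^4 - 274γ^2 + 1225 = 0. So γ is a root of x^4 - 274x^2 + 1225. This polynomial is irreducible over Q: it has no rational root (each ±√86 ± √51 is irrational), and any factorization into two quadratics over Q would force √(4386) ∈ Q (pairing opposite roots) or √86, √51 ∈ Q (other pairings), all impossible. Hence [Q(γ):Q] = 4 = [Q(√86, √51):Q], so Q(γ) = Q(√86, √51).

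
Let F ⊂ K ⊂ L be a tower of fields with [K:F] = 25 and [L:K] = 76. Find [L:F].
[L:F] = 1900

The tower law says that for any tower of field extensions F ⊂ K ⊂ L with finite degrees, [L:F] = [L:K] · [K:F]. Here this gives [L:F] = 76 · 25 = 1900.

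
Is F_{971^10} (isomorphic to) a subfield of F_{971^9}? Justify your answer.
No: F_{971^10} is not a subfield of F_{971^9}

F_{p^m} embeds in F_{p^n} iff m | n. Here 10 ∤ 9 (since 9 = 0·10 + 9 with remainder 9 ≠ 0), so F_{971^10} is not a subfield of F_{971^9}. Equivalently: if it were, the tower law would give 10 = [F_{971^10}:F_971] dividing [F_{971^9}:F_971] = 9, contradiction.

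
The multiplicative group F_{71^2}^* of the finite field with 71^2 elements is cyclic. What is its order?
|F_{71^2}^*| = 5040

F_{71^2} has 71^2 = 5041 elements; its multiplicative group consists of all nonzero elements, so |F_{71^2}^*| = 5041 - 1 = 5040. (It is cyclic since any finite subgroup of the multiplicative group of a field is cyclic.)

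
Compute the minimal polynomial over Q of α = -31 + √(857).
m_α(x) = x^2 + 62x + 104

From α + 31 = √(857), squaring gives (α + 31)^2 = 857, i.e. α^2 + 62α + 961 = 857, so α^2 + 62α + 104 = 0. The discriminant of x^2 + 62x + 104 is (62)^2 - 4·(104) = 3844 - 416 = 3428, and 4·(857) is not a perfect square in Q since 857 is squarefree and ≠ 1. Hence x^2 + 62x + 104 is irreducible over Q and is the minimal polynomial of α.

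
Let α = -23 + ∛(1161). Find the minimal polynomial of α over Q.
m_α(x) = x^3 + 69x^2 + 1587x + 11006

Set β = α + 23 = ∛(1161), so β^3 = 1161. Then (α + 23)^3 - 1161 = 0, i.e. α is a root of g(x) = (x + 23)^3 - 1161 = x^3 + 69x^2 + 1587x + 11006. Since g(x) = h(x + 23) where h(x) = x^3 - 1161, and h is irreducible over Q (because 1161 is not a perfect cube, so h has no rational root, and a monic cubic with no rational root is irreducible), g is also irreducible (irreducibility is preserved under the substitution x → x + 23). Hence m_α(x) = x^3 + 69x^2 + 1587x + 11006.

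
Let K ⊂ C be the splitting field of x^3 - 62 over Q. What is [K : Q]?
[K : Q] = 6

The roots of x^3 - 62 are ∛62, ω∛62, ω^2∛62 where ω = e^(2πi/3) is a primitive cube root of unity, so K = Q(∛62, ω). Now [Q(∛62):Q] = 3 (since 62 is not a perfect cube, x^3 - 62 is irreducible) and [Q(ω):Q] = 2. Both 2 and 3 divide [K:Q], and [K:Q] ≤ 3·2 = 6, so [K:Q] = 6. (Equivalently: Q(∛62) ⊂ R but ω ∉ R, so [K : Q(∛62)] = 2.)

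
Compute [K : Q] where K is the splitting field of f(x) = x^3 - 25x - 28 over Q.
[K : Q] = 6

By the rational root test, any rational root of the monic integer polynomial f(x) = x^3 - 25x - 28 must be an integer dividing the constant term -28, i.e. one of ±{1, 2, 4, 7, 14, 28}. Evaluating: f(1) = -52, f(-1) = -4, f(2) = -70, f(-2) = 14, f(4) = -64, f(-4) = 8, f(7) = 140, f(-7) = -196, f(14) = 2366, f(-14) = -2422, f(28) = 21224, f(-28) = -21280; none is 0, so f has no rational root and is therefore irreducible over Q (a cubic with no linear factor over a field is irreducible). For an irreducible cubic, the Galois group is A_3 or S_3 according as the discriminant disc(f) = -4a^3 - 27b^2 = -4·(-25)^3 - 27·(-28)^2 = 41332 is or is not a square in Q. Here disc(f) = 41332 is not a perfect square in Q, so the Galois group of f over Q is not contained in A_3 and must be all of S_3. The splitting field has degree |S_3| = 6 over Q, so [K : Q] = 6.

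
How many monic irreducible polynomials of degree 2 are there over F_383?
There are 73153 monic irreducible polynomials of degree 2 over F_383

Each element of F_{383^2} that lies in no proper subfield is a root of exactly one monic irreducible of degree 2 over F_383, and each such polynomial has 2 distinct roots in F_{383^2}. By Möbius inversion the count is N_383(2) = (1/2) Σ_{d|2} μ(2/d) · 383^d = (1/2)(μ(2)·383^1 + μ(1)·383^2) = 146306/2 = 73153.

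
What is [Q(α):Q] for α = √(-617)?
[Q(α):Q] = 2

[Q(α):Q] equals the degree of the minimal polynomial of α. Here α^2 = -617 and x^2 + 617 is irreducible (d = -617 is squarefree, ≠ 1, hence not a square), so deg(m_α) = 2. Thus [Q(α):Q] = 2.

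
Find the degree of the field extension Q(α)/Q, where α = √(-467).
[Q(α):Q] = 2

[Q(α):Q] equals the degree of the minimal polynomial of α. Here α^2 = -467 and x^2 + 467 is irreducible (d = -467 is squarefree, ≠ 1, hence not a square), so deg(m_α) = 2. Thus [Q(α):Q] = 2.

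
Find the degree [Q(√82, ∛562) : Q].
[Q(√82, ∛562) : Q] = 6

Let L = Q(√82, ∛562). Since Q(√82) ⊂ L and [Q(√82):Q] = 2, the tower law gives 2 | [L:Q]. Likewise Q(∛562) ⊂ L with [Q(∛562):Q] = 3 (because 562 is not a perfect cube), so 3 | [L:Q]. As gcd(2,3) = 1, [L:Q] is divisible by 6. Conversely L is generated over Q by √82 and ∛562, so [L:Q] ≤ 2·3 = 6. Therefore [Q(√82, ∛562) : Q] = 6.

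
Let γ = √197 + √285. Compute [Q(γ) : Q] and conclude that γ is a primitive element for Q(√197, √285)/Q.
[Q(γ) : Q] = 4 (equivalently, Q(γ) = Q(√197, √285))

Obviously Q(γ) ⊆ Q(√197, √285), and [Q(√197, √285):Q] = 4 (since 197, 285 are distinct squarefree integers > 1 with 56145 not a perfect square). To show equality we compute the minimal polynomial of γ. From γ = √197 + √285: γ^2 = 197 + 2√(56145) + 285 = 482 + 2√(56145), so γ^2 - 482 = 2√(56145); squaring, (γ^2 - 482)^2 = 4·56145, i.e. γ^4 - 964γ^2 + 232324 - 224580 = 0, i.e. γ^4 - 964γ^2 + 7744 = 0. So γ is a root of x^4 - 964x^2 + 7744. This polynomial is irreducible over Q: it has no rational root (each ±√197 ± √285 is irrational), and any factorization into two quadratics over Q would force √(56145) ∈ Q (pairing opposite roots) or √197, √285 ∈ Q (other pairings), all impossible. Hence [Q(γ):Q] = 4 = [Q(√197, √285):Q], so Q(γ) = Q(√197, √285).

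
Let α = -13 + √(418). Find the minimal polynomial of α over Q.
m_α(x) = x^2 + 26x - 249

From α + 13 = √(418), squaring gives (α + 13)^2 = 418, i.e. α^2 + 26α + 169 = 418, so α^2 + 26α - 249 = 0. The discriminant of x^2 + 26x - 249 is (26)^2 - 4·(-249) = 676 + 996 = 1672, and 4·(418) is not a perfect square in Q since 418 is squarefree and ≠ 1. Hence x^2 + 26x - 249 is irreducible over Q and is the minimal polynomial of α.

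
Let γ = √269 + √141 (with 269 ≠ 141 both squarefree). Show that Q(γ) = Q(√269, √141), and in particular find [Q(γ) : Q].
[Q(γ) : Q] = 4 (equivalently, Q(γ) = Q(√269, √141))

Obviously Q(γ) ⊆ Q(√269, √141), and [Q(√269, √141):Q] = 4 (since 269, 141 are distinct squarefree integers > 1 with 37929 not a perfect square). To show equality we compute the minimal polynomial of γ. From γ = √269 + √141: γ^2 = 269 + 2√(37929) + 141 = 410 + 2√(37929), so γ^2 - 410 = 2√(37929); squaring, (γ^2 - 410)^2 = 4·37929, i.e. γ^4 - 820γ^2 + 168100 - 151716 = 0, i.e. γ^4 - 820γ^2 + 16384 = 0. So γ is a root of x^4 - 820x^2 + 16384. This polynomial is irreducible over Q: it has no rational root (each ±√269 ± √141 is irrational), and any factorization into two quadratics over Q would force √(37929) ∈ Q (pairing opposite roots) or √269, √141 ∈ Q (other pairings), all impossible. Hence [Q(γ):Q] = 4 = [Q(√269, √141):Q], so Q(γ) = Q(√269, √141).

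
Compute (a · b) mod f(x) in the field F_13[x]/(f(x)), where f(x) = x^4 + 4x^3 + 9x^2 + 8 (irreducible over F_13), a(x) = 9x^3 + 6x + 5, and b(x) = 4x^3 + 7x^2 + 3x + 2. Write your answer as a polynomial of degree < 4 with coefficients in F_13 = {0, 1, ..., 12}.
a · b ≡ 7x^3 + 8x^2 + 12x + 5 (mod f(x))

Multiply in F_13[x]: a(x)·b(x) = (9x^3 + 6x + 5)·(4x^3 + 7x^2 + 3x + 2) = 10x^6 + 11x^5 + 12x^4 + 2x^3 + x^2 + x + 10. This has degree ≥ 4, so divide by f(x) over F_13: 10x^6 + 11x^5 + 12x^4 + 2x^3 + x^2 + x + 10 = (10x^2 + 10x + 12)·(x^4 + 4x^3 + 9x^2 + 8) + (7x^3 + 8x^2 + 12x + 5). Hence a·b ≡ 7x^3 + 8x^2 + 12x + 5 (mod f). (F_13[x]/(f) is a field with 13^4 = 28561 elements since f is irreducible of degree 4.)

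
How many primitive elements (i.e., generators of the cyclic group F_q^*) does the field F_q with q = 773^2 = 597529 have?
There are φ(597528) = 193536 primitive elements

F_q^* is cyclic of order q - 1 = 597528. A cyclic group of order m has exactly φ(m) generators. Here m = 597528 = 2^3 · 3^2 · 43 · 193, so the number of primitive elements is φ(597528) = 193536.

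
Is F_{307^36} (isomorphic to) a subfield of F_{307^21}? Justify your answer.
No: F_{307^36} is not a subfield of F_{307^21}

F_{p^m} embeds in F_{p^n} iff m | n. Here 36 ∤ 21 (since 21 = 0·36 + 21 with remainder 21 ≠ 0), so F_{307^36} is not a subfield of F_{307^21}. Equivalently: if it were, the tower law would give 36 = [F_{307^36}:F_307] dividing [F_{307^21}:F_307] = 21, contradiction.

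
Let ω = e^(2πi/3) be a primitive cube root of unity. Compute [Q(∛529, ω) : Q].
[Q(∛529, ω) : Q] = 6

[Q(∛529):Q] = 3 (min poly x^3 - 529, irreducible since 529 is not a perfect cube). [Q(ω):Q] = 2 (min poly x^2 + x + 1). Since Q(∛529) ⊂ R and ω ∉ R, we have ω ∉ Q(∛529), so x^2 + x + 1 remains irreducible over Q(∛529) and [Q(∛529, ω) : Q(∛529)] = 2. By the tower law, [Q(∛529, ω) : Q] = 3 · 2 = 6. (In fact Q(∛529, ω) is the splitting field of x^3 - 529 over Q.)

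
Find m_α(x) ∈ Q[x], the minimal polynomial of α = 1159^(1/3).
m_α(x) = x^3 - 1159

α satisfies α^3 = 1159, so x^3 - 1159 annihilates α. By the rational root test, a rational root p/q (in lowest terms) of x^3 - 1159 would satisfy p^3 = 1159 q^3, forcing q = 1 and p^3 = 1159; but 1159 is not a perfect cube, contradiction. A monic cubic over Q with no rational root is irreducible (any nontrivial factorization would include a linear factor). Hence x^3 - 1159 is the minimal polynomial of α, and in particular [Q(α):Q] = 3.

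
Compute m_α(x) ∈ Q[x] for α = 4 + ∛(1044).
m_α(x) = x^3 - 12x^2 + 48x - 1108

Set β = α - 4 = ∛(1044), so β^3 = 1044. Then (α - 4)^3 - 1044 = 0, i.e. α is a root of g(x) = (x - 4)^3 - 1044 = x^3 - 12x^2 + 48x - 1108. Since g(x) = h(x - 4) where h(x) = x^3 - 1044, and h is irreducible over Q (because 1044 is not a perfect cube, so h has no rational root, and a monic cubic with no rational root is irreducible), g is also irreducible (irreducibility is preserved under the substitution x → x - 4). Hence m_α(x) = x^3 - 12x^2 + 48x - 1108.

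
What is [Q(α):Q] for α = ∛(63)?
[Q(α):Q] = 3

The minimal polynomial of α is x^3 - 63, irreducible over Q since 63 is not a perfect cube (so x^3 - 63 has no rational root). Hence [Q(α):Q] = deg(m_α) = 3.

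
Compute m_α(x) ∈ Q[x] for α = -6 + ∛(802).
m_α(x) = x^3 + 18x^2 + 108x - 586

Set β = α + 6 = ∛(802), so β^3 = 802. Then (α + 6)^3 - 802 = 0, i.e. α is a root of g(x) = (x + 6)^3 - 802 = x^3 + 18x^2 + 108x - 586. Since g(x) = h(x + 6) where h(x) = x^3 - 802, and h is irreducible over Q (because 802 is not a perfect cube, so h has no rational root, and a monic cubic with no rational root is irreducible), g is also irreducible (irreducibility is preserved under the substitution x → x + 6). Hence m_α(x) = x^3 + 18x^2 + 108x - 586.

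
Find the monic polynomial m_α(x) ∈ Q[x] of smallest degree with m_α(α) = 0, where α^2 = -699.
m_α(x) = x^2 + 699

α satisfies α^2 + 699 = 0, so x^2 + 699 annihilates α. Since d = -699 is squarefree and ≠ 1, it is not a perfect square in Q, so x^2 + 699 has no rational root and is therefore irreducible over Q (a degree-2 polynomial over a field is irreducible iff it has no root). Hence m_α(x) = x^2 + 699.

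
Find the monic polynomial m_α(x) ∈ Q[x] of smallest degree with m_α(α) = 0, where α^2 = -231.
m_α(x) = x^2 + 231

α satisfies α^2 + 231 = 0, so x^2 + 231 annihilates α. Since d = -231 is squarefree and ≠ 1, it is not a perfect square in Q, so x^2 + 231 has no rational root and is therefore irreducible over Q (a degree-2 polynomial over a field is irreducible iff it has no root). Hence m_α(x) = x^2 + 231.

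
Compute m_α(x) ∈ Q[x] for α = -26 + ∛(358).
m_α(x) = x^3 + 78x^2 + 2028x + 17218

Set β = α + 26 = ∛(358), so β^3 = 358. Then (α + 26)^3 - 358 = 0, i.e. α is a root of g(x) = (x + 26)^3 - 358 = x^3 + 78x^2 + 2028x + 17218. Since g(x) = h(x + 26) where h(x) = x^3 - 358, and h is irreducible over Q (because 358 is not a perfect cube, so h has no rational root, and a monic cubic with no rational root is irreducible), g is also irreducible (irreducibility is preserved under the substitution x → x + 26). Hence m_α(x) = x^3 + 78x^2 + 2028x + 17218.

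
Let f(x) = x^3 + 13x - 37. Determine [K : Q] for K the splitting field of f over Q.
[K : Q] = 6

By the rational root test, any rational root of the monic integer polynomial f(x) = x^3 + 13x - 37 must be an integer dividing the constant term -37, i.e. one of ±{1, 37}. Evaluating: f(1) = -23, f(-1) = -51, f(37) = 51097, f(-37) = -51171; none is 0, so f has no rational root and is therefore irreducible over Q (a cubic with no linear factor over a field is irreducible). For an irreducible cubic, the Galois group is A_3 or S_3 according as the discriminant disc(f) = -4a^3 - 27b^2 = -4·(13)^3 - 27·(-37)^2 = -45751 is or is not a square in Q. Here disc(f) = -45751 is not a perfect square in Q, so the Galois group of f over Q is not contained in A_3 and must be all of S_3. The splitting field has degree |S_3| = 6 over Q, so [K : Q] = 6.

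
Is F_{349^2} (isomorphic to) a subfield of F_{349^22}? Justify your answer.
Yes: F_{349^2} is a subfield of F_{349^22}

F_{p^m} embeds in F_{p^n} iff m | n (since F_{p^n} is the splitting field of x^(p^n) - x, and F_{p^m} ⊂ F_{p^n} forces p^n to be a power of p^m, i.e. m | n; conversely if m | n then every root of x^(p^m) - x is a root of x^(p^n) - x). Here 2 | 22 (since 22 = 11·2), so F_{349^2} is a subfield of F_{349^22}, and [F_{349^22} : F_{349^2}] = 22/2 = 11.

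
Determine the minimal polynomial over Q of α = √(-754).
m_α(x) = x^2 + 754

α satisfies α^2 + 754 = 0, so x^2 + 754 annihilates α. Since d = -754 is squarefree and ≠ 1, it is not a perfect square in Q, so x^2 + 754 has no rational root and is therefore irreducible over Q (a degree-2 polynomial over a field is irreducible iff it has no root). Hence m_α(x) = x^2 + 754.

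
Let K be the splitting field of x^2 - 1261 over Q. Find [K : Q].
[K : Q] = 2

f(x) = x^2 - 1261 factors as (x - √1261)(x + √1261). The splitting field is K = Q(√1261). Since 1261 is squarefree and > 1, it is not a perfect square, so x^2 - 1261 is irreducible over Q and [Q(√1261) : Q] = 2. Hence [K : Q] = 2.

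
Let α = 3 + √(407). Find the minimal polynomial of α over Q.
m_α(x) = x^2 - 6x - 398

From α - 3 = √(407), squaring gives (α - 3)^2 = 407, i.e. α^2 - 6α + 9 = 407, so α^2 - 6α - 398 = 0. The discriminant of x^2 - 6x - 398 is (-6)^2 - 4·(-398) = 36 + 1592 = 1628, and 4·(407) is not a perfect square in Q since 407 is squarefree and ≠ 1. Hence x^2 - 6x - 398 is irreducible over Q and is the minimal polynomial of α.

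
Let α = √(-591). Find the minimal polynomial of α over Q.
m_α(x) = x^2 + 591

α satisfies α^2 + 591 = 0, so x^2 + 591 annihilates α. Since d = -591 is squarefree and ≠ 1, it is not a perfect square in Q, so x^2 + 591 has no rational root and is therefore irreducible over Q (a degree-2 polynomial over a field is irreducible iff it has no root). Hence m_α(x) = x^2 + 591.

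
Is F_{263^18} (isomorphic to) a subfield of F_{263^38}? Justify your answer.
No: F_{263^18} is not a subfield of F_{263^38}

F_{p^m} embeds in F_{p^n} iff m | n. Here 18 ∤ 38 (since 38 = 2·18 + 2 with remainder 2 ≠ 0), so F_{263^18} is not a subfield of F_{263^38}. Equivalently: if it were, the tower law would give 18 = [F_{263^18}:F_263] dividing [F_{263^38}:F_263] = 38, contradiction.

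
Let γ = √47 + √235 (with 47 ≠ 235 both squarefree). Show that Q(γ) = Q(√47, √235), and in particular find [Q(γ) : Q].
[Q(γ) : Q] = 4 (equivalently, Q(γ) = Q(√47, √235))

Obviously Q(γ) ⊆ Q(√47, √235), and [Q(√47, √235):Q] = 4 (since 47, 235 are distinct squarefree integers > 1 with 11045 not a perfect square). To show equality we compute the minimal polynomial of γ. From γ = √47 + √235: γ^2 = 47 + 2√(11045) + 235 = 282 + 2√(11045), so γ^2 - 282 = 2√(11045); squaring, (γ^2 - 282)^2 = 4·11045, i.e. γ^4 - 564γ^2 + 79524 - 44180 = 0, i.e. γ^4 - 564γ^2 + 35344 = 0. So γ is a root of x^4 - 564x^2 + 35344. This polynomial is irreducible over Q: it has no rational root (each ±√47 ± √235 is irrational), and any factorization into two quadratics over Q would force √(11045) ∈ Q (pairing opposite roots) or √47, √235 ∈ Q (other pairings), all impossible. Hence [Q(γ):Q] = 4 = [Q(√47, √235):Q], so Q(γ) = Q(√47, √235).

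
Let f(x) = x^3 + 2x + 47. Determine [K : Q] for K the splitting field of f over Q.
[K : Q] = 6

By the rational root test, any rational root of the monic integer polynomial f(x) = x^3 + 2x + 47 must be an integer dividing the constant term 47, i.e. one of ±{1, 47}. Evaluating: f(1) = 50, f(-1) = 44, f(47) = 103964, f(-47) = -103870; none is 0, so f has no rational root and is therefore irreducible over Q (a cubic with no linear factor over a field is irreducible). For an irreducible cubic, the Galois group is A_3 or S_3 according as the discriminant disc(f) = -4a^3 - 27b^2 = -4·(2)^3 - 27·(47)^2 = -59675 is or is not a square in Q. Here disc(f) = -59675 is not a perfect square in Q, so the Galois group of f over Q is not contained in A_3 and must be all of S_3. The splitting field has degree |S_3| = 6 over Q, so [K : Q] = 6.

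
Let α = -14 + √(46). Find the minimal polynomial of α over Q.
m_α(x) = x^2 + 28x + 150

From α + 14 = √(46), squaring gives (α + 14)^2 = 46, i.e. α^2 + 28α + 196 = 46, so α^2 + 28α + 150 = 0. The discriminant of x^2 + 28x + 150 is (28)^2 - 4·(150) = 784 - 600 = 184, and 4·(46) is not a perfect square in Q since 46 is squarefree and ≠ 1. Hence x^2 + 28x + 150 is irreducible over Q and is the minimal polynomial of α.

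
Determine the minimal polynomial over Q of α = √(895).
m_α(x) = x^2 - 895

α satisfies α^2 - 895 = 0, so x^2 - 895 annihilates α. Since d = 895 is squarefree and ≠ 1, it is not a perfect square in Q, so x^2 - 895 has no rational root and is therefore irreducible over Q (a degree-2 polynomial over a field is irreducible iff it has no root). Hence m_α(x) = x^2 - 895.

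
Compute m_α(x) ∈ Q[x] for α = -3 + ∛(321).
m_α(x) = x^3 + 9x^2 + 27x - 294

Set β = α + 3 = ∛(321), so β^3 = 321. Then (α + 3)^3 - 321 = 0, i.e. α is a root of g(x) = (x + 3)^3 - 321 = x^3 + 9x^2 + 27x - 294. Since g(x) = h(x + 3) where h(x) = x^3 - 321, and h is irreducible over Q (because 321 is not a perfect cube, so h has no rational root, and a monic cubic with no rational root is irreducible), g is also irreducible (irreducibility is preserved under the substitution x → x + 3). Hence m_α(x) = x^3 + 9x^2 + 27x - 294.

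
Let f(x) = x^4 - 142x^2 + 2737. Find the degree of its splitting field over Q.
[K : Q] = 4

Solving the quadratic in x^2: x^2 = (142 ± √(142^2 - 4·2737))/2 = (142 ± √9216)/2 = (142 ± 96)/2, giving x^2 = 23 or x^2 = 119. So f(x) = (x^2 - 23)(x^2 - 119) and the roots of f are ±√23, ±√119. Hence the splitting field is K = Q(√23, √119). Since 23 and 119 are distinct squarefree integers > 1, their product 2737 is not a perfect square, so √119 ∉ Q(√23). By the tower law [K:Q] = [Q(√23,√119):Q(√23)] · [Q(√23):Q] = 2 · 2 = 4.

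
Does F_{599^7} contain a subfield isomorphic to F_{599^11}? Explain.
No: F_{599^11} is not a subfield of F_{599^7}

F_{p^m} embeds in F_{p^n} iff m | n. Here 11 ∤ 7 (since 7 = 0·11 + 7 with remainder 7 ≠ 0), so F_{599^11} is not a subfield of F_{599^7}. Equivalently: if it were, the tower law would give 11 = [F_{599^11}:F_599] dividing [F_{599^7}:F_599] = 7, contradiction.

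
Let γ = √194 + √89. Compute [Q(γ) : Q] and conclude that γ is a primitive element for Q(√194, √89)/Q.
[Q(γ) : Q] = 4 (equivalently, Q(γ) = Q(√194, √89))

Obviously Q(γ) ⊆ Q(√194, √89), and [Q(√194, √89):Q] = 4 (since 194, 89 are distinct squarefree integers > 1 with 17266 not a perfect square). To show equality we compute the minimal polynomial of γ. From γ = √194 + √89: γ^2 = 194 + 2√(17266) + 89 = 283 + 2√(17266), so γ^2 - 283 = 2√(17266); squaring, (γ^2 - 283)^2 = 4·17266, i.e. γ^4 - 566γ^2 + 80089 - 69064 = 0, i.e. γ^4 - 566γ^2 + 11025 = 0. So γ is a root of x^4 - 566x^2 + 11025. This polynomial is irreducible over Q: it has no rational root (each ±√194 ± √89 is irrational), and any factorization into two quadratics over Q would force √(17266) ∈ Q (pairing opposite roots) or √194, √89 ∈ Q (other pairings), all impossible. Hence [Q(γ):Q] = 4 = [Q(√194, √89):Q], so Q(γ) = Q(√194, √89).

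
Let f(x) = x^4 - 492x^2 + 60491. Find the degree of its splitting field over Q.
[K : Q] = 4

Solving the quadratic in x^2: x^2 = (492 ± √(492^2 - 4·60491))/2 = (492 ± √100)/2 = (492 ± 10)/2, giving x^2 = 241 or x^2 = 251. So f(x) = (x^2 - 241)(x^2 - 251) and the roots of f are ±√241, ±√251. Hence the splitting field is K = Q(√241, √251). Since 241 and 251 are distinct squarefree integers > 1, their product 60491 is not a perfect square, so √251 ∉ Q(√241). By the tower law [K:Q] = [Q(√241,√251):Q(√241)] · [Q(√241):Q] = 2 · 2 = 4.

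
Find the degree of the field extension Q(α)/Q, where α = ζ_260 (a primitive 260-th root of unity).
[Q(α):Q] = 96

The minimal polynomial of ζ_260 over Q is the 260-th cyclotomic polynomial Φ_260(x), which is irreducible over Q and has degree φ(260) = 96. Hence [Q(α):Q] = φ(260) = 96.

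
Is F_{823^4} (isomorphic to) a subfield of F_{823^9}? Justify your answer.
No: F_{823^4} is not a subfield of F_{823^9}

F_{p^m} embeds in F_{p^n} iff m | n. Here 4 ∤ 9 (since 9 = 2·4 + 1 with remainder 1 ≠ 0), so F_{823^4} is not a subfield of F_{823^9}. Equivalently: if it were, the tower law would give 4 = [F_{823^4}:F_823] dividing [F_{823^9}:F_823] = 9, contradiction.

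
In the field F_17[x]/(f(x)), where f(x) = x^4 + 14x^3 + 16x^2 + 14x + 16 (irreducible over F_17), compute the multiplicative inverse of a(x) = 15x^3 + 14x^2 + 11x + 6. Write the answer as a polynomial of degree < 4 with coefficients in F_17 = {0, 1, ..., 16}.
a(x)^(-1) ≡ x^2 + 6x + 15 (mod f(x))

Since f is irreducible over F_17, F_17[x]/(f) is a field and a(x) ≠ 0 has an inverse. Apply the extended Euclidean algorithm to f(x) and a(x) in F_17[x]: f(x) = (8x + 15)·a(x) + (7x^2 + 5x + 11);  a(x) = (7x + 14)·(7x^2 + 5x + 11) + (5). The last nonzero remainder is the constant 5 = gcd(f, a) in F_17. Back-substituting through the division chain expresses 5 = s(x)·a(x) + t(x)·f(x) with s(x) ≡ 5x^2 + 13x + 7 (mod f), so (5x^2 + 13x + 7)·a(x) ≡ 5 (mod f). Multiplying by 5^(-1) ≡ 7 in F_17 gives a(x)^(-1) ≡ 7·(5x^2 + 13x + 7) ≡ x^2 + 6x + 15 (mod f). Check: (15x^3 + 14x^2 + 11x + 6)·(x^2 + 6x + 15) = 15x^5 + 2x^4 + 14x^3 + 10x^2 + 14x + 5 ≡ 1 (mod x^4 + 14x^3 + 16x^2 + 14x + 16).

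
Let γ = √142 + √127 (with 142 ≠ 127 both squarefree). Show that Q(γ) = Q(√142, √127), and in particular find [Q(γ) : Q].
[Q(γ) : Q] = 4 (equivalently, Q(γ) = Q(√142, √127))

Obviously Q(γ) ⊆ Q(√142, √127), and [Q(√142, √127):Q] = 4 (since 142, 127 are distinct squarefree integers > 1 with 18034 not a perfect square). To show equality we compute the minimal polynomial of γ. From γ = √142 + √127: γ^2 = 142 + 2√(18034) + 127 = 269 + 2√(18034), so γ^2 - 269 = 2√(18034); squaring, (γ^2 - 269)^2 = 4·18034, i.e. γ^4 - 538γ^2 + 72361 - 72136 = 0, i.e. γ^4 - 538γ^2 + 225 = 0. So γ is a root of x^4 - 538x^2 + 225. This polynomial is irreducible over Q: it has no rational root (each ±√142 ± √127 is irrational), and any factorization into two quadratics over Q would force √(18034) ∈ Q (pairing opposite roots) or √142, √127 ∈ Q (other pairings), all impossible. Hence [Q(γ):Q] = 4 = [Q(√142, √127):Q], so Q(γ) = Q(√142, √127).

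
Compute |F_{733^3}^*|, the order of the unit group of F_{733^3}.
|F_{733^3}^*| = 393832836

F_{733^3} has 733^3 = 393832837 elements; its multiplicative group consists of all nonzero elements, so |F_{733^3}^*| = 393832837 - 1 = 393832836. (It is cyclic since any finite subgroup of the multiplicative group of a field is cyclic.)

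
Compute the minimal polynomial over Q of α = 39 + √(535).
m_α(x) = x^2 - 78x + 986

From α - 39 = √(535), squaring gives (α - 39)^2 = 535, i.e. α^2 - 78α + 1521 = 535, so α^2 - 78α + 986 = 0. The discriminant of x^2 - 78x + 986 is (-78)^2 - 4·(986) = 6084 - 3944 = 2140, and 4·(535) is not a perfect square in Q since 535 is squarefree and ≠ 1. Hence x^2 - 78x + 986 is irreducible over Q and is the minimal polynomial of α.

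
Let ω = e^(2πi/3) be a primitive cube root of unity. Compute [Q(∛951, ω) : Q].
[Q(∛951, ω) : Q] = 6

[Q(∛951):Q] = 3 (min poly x^3 - 951, irreducible since 951 is not a perfect cube). [Q(ω):Q] = 2 (min poly x^2 + x + 1). Since Q(∛951) ⊂ R and ω ∉ R, we have ω ∉ Q(∛951), so x^2 + x + 1 remains irreducible over Q(∛951) and [Q(∛951, ω) : Q(∛951)] = 2. By the tower law, [Q(∛951, ω) : Q] = 3 · 2 = 6. (In fact Q(∛951, ω) is the splitting field of x^3 - 951 over Q.)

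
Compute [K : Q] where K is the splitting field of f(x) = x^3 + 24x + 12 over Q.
[K : Q] = 6

By the rational root test, any rational root of the monic integer polynomial f(x) = x^3 + 24x + 12 must be an integer dividing the constant term 12, i.e. one of ±{1, 2, 3, 4, 6, 12}. Evaluating: f(1) = 37, f(-1) = -13, f(2) = 68, f(-2) = -44, f(3) = 111, f(-3) = -87, f(4) = 172, f(-4) = -148, f(6) = 372, f(-6) = -348, f(12) = 2028, f(-12) = -2004; none is 0, so f has no rational root and is therefore irreducible over Q (a cubic with no linear factor over a field is irreducible). For an irreducible cubic, the Galois group is A_3 or S_3 according as the discriminant disc(f) = -4a^3 - 27b^2 = -4·(24)^3 - 27·(12)^2 = -59184 is or is not a square in Q. Here disc(f) = -59184 is not a perfect square in Q, so the Galois group of f over Q is not contained in A_3 and must be all of S_3. The splitting field has degree |S_3| = 6 over Q, so [K : Q] = 6.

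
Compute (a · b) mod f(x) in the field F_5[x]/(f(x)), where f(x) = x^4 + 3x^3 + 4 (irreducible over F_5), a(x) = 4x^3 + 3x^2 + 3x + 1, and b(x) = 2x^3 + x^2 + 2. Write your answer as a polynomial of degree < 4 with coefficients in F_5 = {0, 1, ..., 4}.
a · b ≡ 2x + 3 (mod f(x))

Multiply in F_5[x]: a(x)·b(x) = (4x^3 + 3x^2 + 3x + 1)·(2x^3 + x^2 + 2) = 3x^6 + 4x^4 + 3x^3 + 2x^2 + x + 2. This has degree ≥ 4, so divide by f(x) over F_5: 3x^6 + 4x^4 + 3x^3 + 2x^2 + x + 2 = (3x^2 + x + 1)·(x^4 + 3x^3 + 4) + (2x + 3). Hence a·b ≡ 2x + 3 (mod f). (F_5[x]/(f) is a field with 5^4 = 625 elements since f is irreducible of degree 4.)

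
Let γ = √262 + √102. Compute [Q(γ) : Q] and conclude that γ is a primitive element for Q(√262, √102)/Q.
[Q(γ) : Q] = 4 (equivalently, Q(γ) = Q(√262, √102))

Obviously Q(γ) ⊆ Q(√262, √102), and [Q(√262, √102):Q] = 4 (since 262, 102 are distinct squarefree integers > 1 with 26724 not a perfect square). To show equality we compute the minimal polynomial of γ. From γ = √262 + √102: γ^2 = 262 + 2√(26724) + 102 = 364 + 2√(26724), so γ^2 - 364 = 2√(26724); squaring, (γ^2 - 364)^2 = 4·26724, i.e. γ^4 - 728γ^2 + 132496 - 106896 = 0, i.e. γ^4 - 728γ^2 + 25600 = 0. So γ is a root of x^4 - 728x^2 + 25600. This polynomial is irreducible over Q: it has no rational root (each ±√262 ± √102 is irrational), and any factorization into two quadratics over Q would force √(26724) ∈ Q (pairing opposite roots) or √262, √102 ∈ Q (other pairings), all impossible. Hence [Q(γ):Q] = 4 = [Q(√262, √102):Q], so Q(γ) = Q(√262, √102).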